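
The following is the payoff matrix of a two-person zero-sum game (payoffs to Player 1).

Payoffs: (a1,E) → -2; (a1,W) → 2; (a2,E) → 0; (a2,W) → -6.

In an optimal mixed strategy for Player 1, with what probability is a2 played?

Row minima: a1 → -2, a2 → -6; maximin = -2.
Column maxima: E → 0, W → 2; minimax = 0.
-2 ≠ 0, so there is no saddle point; optimal play is mixed.
Let Player 1 play a1 with probability p. Expected payoff against E: (-2)p + 0(1−p) = −2p; against W: 2p + (-6)(1−p) = 8p − 6.
Setting these equal: −2p = 8p − 6 ⇒ −10p = -6 ⇒ p = 3/5, and the value is (-2)·(3/5) = -6/5.
For Player 2: with q = P(E), equating a1's and a2's payoffs gives −4q + 2 = 6q − 6 ⇒ q = 4/5.

2/5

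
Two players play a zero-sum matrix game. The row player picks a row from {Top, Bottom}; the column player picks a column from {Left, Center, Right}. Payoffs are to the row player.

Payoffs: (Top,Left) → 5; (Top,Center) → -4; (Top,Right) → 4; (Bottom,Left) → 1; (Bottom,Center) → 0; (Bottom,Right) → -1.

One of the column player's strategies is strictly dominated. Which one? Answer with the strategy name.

Left

Center holds the row player's payoff strictly below Left in every row: -4 < 5, 0 < 1.
So Left is strictly dominated for the column player.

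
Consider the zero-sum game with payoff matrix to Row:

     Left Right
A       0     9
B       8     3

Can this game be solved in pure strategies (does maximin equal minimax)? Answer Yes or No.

No

Row minima: A → 0, B → 3; maximin = 3.
Column maxima: Left → 8, Right → 9; minimax = 8.
3 ≠ 8, so no pure-strategy equilibrium exists.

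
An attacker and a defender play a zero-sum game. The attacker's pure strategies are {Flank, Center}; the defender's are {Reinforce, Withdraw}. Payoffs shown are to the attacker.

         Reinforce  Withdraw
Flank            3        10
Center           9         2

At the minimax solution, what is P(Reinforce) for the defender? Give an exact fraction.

4/7

Row minima: Flank → 3, Center → 2; maximin = 3.
Column maxima: Reinforce → 9, Withdraw → 10; minimax = 9.
3 ≠ 9, so there is no saddle point; optimal play is mixed.
Let the attacker play Flank with probability p. Expected payoff against Reinforce: 3p + 9(1−p) = −6p + 9; against Withdraw: 10p + 2(1−p) = 8p + 2.
Setting these equal: −6p + 9 = 8p + 2 ⇒ −14p = -7 ⇒ p = 1/2, and the value is (-6)·(1/2) + 9 = 6.
For the defender: with q = P(Reinforce), equating Flank's and Center's payoffs gives −7q + 10 = 7q + 2 ⇒ q = 4/7.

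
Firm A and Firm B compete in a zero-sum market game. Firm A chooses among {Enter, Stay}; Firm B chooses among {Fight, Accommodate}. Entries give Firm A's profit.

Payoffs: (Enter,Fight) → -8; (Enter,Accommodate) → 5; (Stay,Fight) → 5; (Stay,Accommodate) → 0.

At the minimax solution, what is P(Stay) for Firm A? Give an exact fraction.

Row minima: Enter → -8, Stay → 0; maximin = 0.
Column maxima: Fight → 5, Accommodate → 5; minimax = 5.
0 ≠ 5, so there is no saddle point; optimal play is mixed.
Let Firm A play Enter with probability p. Expected payoff against Fight: (-8)p + 5(1−p) = −13p + 5; against Accommodate: 5p + 0(1−p) = 5p.
Setting these equal: −13p + 5 = 5p ⇒ −18p = -5 ⇒ p = 5/18, and the value is (-13)·(5/18) + 5 = 25/18.
For Firm B: with q = P(Fight), equating Enter's and Stay's payoffs gives −13q + 5 = 5q ⇒ q = 5/18.

13/18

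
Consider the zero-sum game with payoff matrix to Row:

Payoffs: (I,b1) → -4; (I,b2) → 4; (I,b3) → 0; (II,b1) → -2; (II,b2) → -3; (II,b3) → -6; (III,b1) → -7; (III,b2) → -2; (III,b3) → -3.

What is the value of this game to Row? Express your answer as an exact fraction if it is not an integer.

-3

Row minima: I → -4, II → -6, III → -7; maximin = -4.
Column maxima: b1 → -2, b2 → 4, b3 → 0; minimax = -2.
-4 ≠ -2, so there is no saddle point; optimal play is mixed.
III is strictly dominated by I, so Row never plays it.
b2 is strictly dominated by b3 (it gives Row strictly more in every row), so Column never plays it.
On the remaining 2×2 (I, II vs b1, b3):
Let Row play I with probability p. Expected payoff against b1: (-4)p + (-2)(1−p) = −2p − 2; against b3: 0p + (-6)(1−p) = 6p − 6.
Setting these equal: −2p − 2 = 6p − 6 ⇒ −8p = -4 ⇒ p = 1/2, and the value is (-2)·(1/2) − 2 = -3.
For Column: with q = P(b1), equating I's and II's payoffs gives −4q = 4q − 6 ⇒ q = 3/4.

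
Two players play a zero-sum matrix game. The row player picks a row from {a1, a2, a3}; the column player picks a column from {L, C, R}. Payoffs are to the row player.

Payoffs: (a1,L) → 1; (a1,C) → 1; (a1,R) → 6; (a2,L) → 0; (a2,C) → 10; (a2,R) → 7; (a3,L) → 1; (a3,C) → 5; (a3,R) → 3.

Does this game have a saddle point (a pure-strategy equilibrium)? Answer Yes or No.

Yes

Row minima: a1 → 1, a2 → 0, a3 → 1; maximin = 1.
Column maxima: L → 1, C → 10, R → 7; minimax = 1.
maximin = minimax = 1, so a saddle point exists.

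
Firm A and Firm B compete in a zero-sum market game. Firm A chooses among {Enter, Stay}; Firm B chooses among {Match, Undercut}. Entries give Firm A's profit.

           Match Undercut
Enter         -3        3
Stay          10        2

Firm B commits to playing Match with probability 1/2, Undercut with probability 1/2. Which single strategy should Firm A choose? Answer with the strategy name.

Stay

Expected payoff of Enter: (1/2)·(-3) + (1/2)·3 = 0.
Expected payoff of Stay: (1/2)·10 + (1/2)·2 = 6.
The largest is 6, so Firm A's best response is Stay.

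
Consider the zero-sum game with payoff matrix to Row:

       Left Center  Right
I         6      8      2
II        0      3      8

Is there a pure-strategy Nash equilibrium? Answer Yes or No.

No

Row minima: I → 2, II → 0; maximin = 2.
Column maxima: Left → 6, Center → 8, Right → 8; minimax = 6.
2 ≠ 6, so no pure-strategy equilibrium exists.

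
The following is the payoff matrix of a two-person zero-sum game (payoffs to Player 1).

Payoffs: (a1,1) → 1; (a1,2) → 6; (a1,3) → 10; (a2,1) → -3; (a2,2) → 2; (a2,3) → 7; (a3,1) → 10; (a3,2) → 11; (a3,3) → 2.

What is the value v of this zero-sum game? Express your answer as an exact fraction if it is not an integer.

98/17

Row minima: a1 → 1, a2 → -3, a3 → 2; maximin = 2.
Column maxima: 1 → 10, 2 → 11, 3 → 10; minimax = 10.
2 ≠ 10, so there is no saddle point; optimal play is mixed.
a2 is strictly dominated by a1, so Player 1 never plays it.
2 is strictly dominated by 1 (it gives Player 1 strictly more in every row), so Player 2 never plays it.
On the remaining 2×2 (a1, a3 vs 1, 3):
Let Player 1 play a1 with probability p. Expected payoff against 1: 1p + 10(1−p) = −9p + 10; against 3: 10p + 2(1−p) = 8p + 2.
Setting these equal: −9p + 10 = 8p + 2 ⇒ −17p = -8 ⇒ p = 8/17, and the value is (-9)·(8/17) + 10 = 98/17.
For Player 2: with q = P(1), equating a1's and a3's payoffs gives −9q + 10 = 8q + 2 ⇒ q = 8/17.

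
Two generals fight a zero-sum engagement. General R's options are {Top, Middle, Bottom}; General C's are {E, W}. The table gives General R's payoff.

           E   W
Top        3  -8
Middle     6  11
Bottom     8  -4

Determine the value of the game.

112/17

Row minima: Top → -8, Middle → 6, Bottom → -4; maximin = 6.
Column maxima: E → 8, W → 11; minimax = 8.
6 ≠ 8, so there is no saddle point; optimal play is mixed.
Top is strictly dominated by Middle, so General R never plays it.
On the remaining 2×2 (Middle, Bottom vs E, W):
Let General R play Middle with probability p. Expected payoff against E: 6p + 8(1−p) = −2p + 8; against W: 11p + (-4)(1−p) = 15p − 4.
Setting these equal: −2p + 8 = 15p − 4 ⇒ −17p = -12 ⇒ p = 12/17, and the value is (-2)·(12/17) + 8 = 112/17.
For General C: with q = P(E), equating Middle's and Bottom's payoffs gives −5q + 11 = 12q − 4 ⇒ q = 15/17.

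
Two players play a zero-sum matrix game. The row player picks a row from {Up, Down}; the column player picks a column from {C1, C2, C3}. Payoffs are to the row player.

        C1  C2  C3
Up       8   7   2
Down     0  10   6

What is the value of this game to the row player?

4

Row minima: Up → 2, Down → 0; maximin = 2.
Column maxima: C1 → 8, C2 → 10, C3 → 6; minimax = 6.
2 ≠ 6, so there is no saddle point; optimal play is mixed.
C2 is strictly dominated by C3 (it gives the row player strictly more in every row), so the column player never plays it.
On the remaining 2×2 (Up, Down vs C1, C3):
Let the row player play Up with probability p. Expected payoff against C1: 8p + 0(1−p) = 8p; against C3: 2p + 6(1−p) = −4p + 6.
Setting these equal: 8p = −4p + 6 ⇒ 12p = 6 ⇒ p = 1/2, and the value is (8)·(1/2) = 4.
For the column player: with q = P(C1), equating Up's and Down's payoffs gives 6q + 2 = −6q + 6 ⇒ q = 1/3.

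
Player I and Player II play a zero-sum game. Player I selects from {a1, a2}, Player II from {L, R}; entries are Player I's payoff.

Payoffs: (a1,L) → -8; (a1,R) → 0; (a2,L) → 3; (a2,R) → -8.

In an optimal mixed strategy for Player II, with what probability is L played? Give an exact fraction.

8/19

Row minima: a1 → -8, a2 → -8; maximin = -8.
Column maxima: L → 3, R → 0; minimax = 0.
-8 ≠ 0, so there is no saddle point; optimal play is mixed.
Let Player I play a1 with probability p. Expected payoff against L: (-8)p + 3(1−p) = −11p + 3; against R: 0p + (-8)(1−p) = 8p − 8.
Setting these equal: −11p + 3 = 8p − 8 ⇒ −19p = -11 ⇒ p = 11/19, and the value is (-11)·(11/19) + 3 = -64/19.
For Player II: with q = P(L), equating a1's and a2's payoffs gives −8q = 11q − 8 ⇒ q = 8/19.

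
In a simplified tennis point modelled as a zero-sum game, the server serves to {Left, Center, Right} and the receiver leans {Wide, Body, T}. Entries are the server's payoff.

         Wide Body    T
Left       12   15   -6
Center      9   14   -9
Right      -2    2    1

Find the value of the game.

0

Row minima: Left → -6, Center → -9, Right → -2; maximin = -2.
Column maxima: Wide → 12, Body → 15, T → 1; minimax = 1.
-2 ≠ 1, so there is no saddle point; optimal play is mixed.
Center is strictly dominated by Left, so the server never plays it.
Body is strictly dominated by Wide (it gives the server strictly more in every row), so the receiver never plays it.
On the remaining 2×2 (Left, Right vs Wide, T):
Let the server play Left with probability p. Expected payoff against Wide: 12p + (-2)(1−p) = 14p − 2; against T: (-6)p + 1(1−p) = −7p + 1.
Setting these equal: 14p − 2 = −7p + 1 ⇒ 21p = 3 ⇒ p = 1/7, and the value is (14)·(1/7) − 2 = 0.
For the receiver: with q = P(Wide), equating Left's and Right's payoffs gives 18q − 6 = −3q + 1 ⇒ q = 1/3.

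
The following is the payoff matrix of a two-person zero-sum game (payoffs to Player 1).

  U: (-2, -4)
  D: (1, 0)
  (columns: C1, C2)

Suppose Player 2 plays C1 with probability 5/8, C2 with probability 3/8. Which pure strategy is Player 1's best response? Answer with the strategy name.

Expected payoff of U: (5/8)·(-2) + (3/8)·(-4) = -11/4.
Expected payoff of D: (5/8)·1 + (3/8)·0 = 5/8.
The largest is 5/8, so Player 1's best response is D.

D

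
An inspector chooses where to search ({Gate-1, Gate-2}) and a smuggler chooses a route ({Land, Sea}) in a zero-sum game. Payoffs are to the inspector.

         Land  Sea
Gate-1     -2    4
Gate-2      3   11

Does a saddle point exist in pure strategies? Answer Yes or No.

Yes

Row minima: Gate-1 → -2, Gate-2 → 3; maximin = 3.
Column maxima: Land → 3, Sea → 11; minimax = 3.
maximin = minimax = 3, so a saddle point exists.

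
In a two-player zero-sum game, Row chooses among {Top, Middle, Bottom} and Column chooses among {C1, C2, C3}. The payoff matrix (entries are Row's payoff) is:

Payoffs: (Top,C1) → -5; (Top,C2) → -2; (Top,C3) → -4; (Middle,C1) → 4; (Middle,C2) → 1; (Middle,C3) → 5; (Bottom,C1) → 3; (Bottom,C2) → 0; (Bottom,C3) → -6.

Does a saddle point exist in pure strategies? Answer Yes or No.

Row minima: Top → -5, Middle → 1, Bottom → -6; maximin = 1.
Column maxima: C1 → 4, C2 → 1, C3 → 5; minimax = 1.
maximin = minimax = 1, so a saddle point exists.

Yes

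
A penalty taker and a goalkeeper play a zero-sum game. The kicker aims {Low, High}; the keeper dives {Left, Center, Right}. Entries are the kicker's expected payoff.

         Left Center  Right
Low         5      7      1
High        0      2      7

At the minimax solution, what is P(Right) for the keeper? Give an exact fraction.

5/11

Row minima: Low → 1, High → 0; maximin = 1.
Column maxima: Left → 5, Center → 7, Right → 7; minimax = 5.
1 ≠ 5, so there is no saddle point; optimal play is mixed.
Center is strictly dominated by Left (it gives the kicker strictly more in every row), so the keeper never plays it.
On the remaining 2×2 (Low, High vs Left, Right):
Let the kicker play Low with probability p. Expected payoff against Left: 5p + 0(1−p) = 5p; against Right: 1p + 7(1−p) = −6p + 7.
Setting these equal: 5p = −6p + 7 ⇒ 11p = 7 ⇒ p = 7/11, and the value is (5)·(7/11) = 35/11.
For the keeper: with q = P(Left), equating Low's and High's payoffs gives 4q + 1 = −7q + 7 ⇒ q = 6/11.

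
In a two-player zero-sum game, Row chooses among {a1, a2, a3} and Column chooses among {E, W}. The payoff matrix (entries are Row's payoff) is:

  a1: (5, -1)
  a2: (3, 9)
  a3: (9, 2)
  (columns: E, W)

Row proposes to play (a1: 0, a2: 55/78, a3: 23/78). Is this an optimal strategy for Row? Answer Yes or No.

Against E this mix gives (55/78)·3 + (23/78)·9 = 62/13.
Against W this mix gives (55/78)·9 + (23/78)·2 = 541/78.
Column will play E, holding Row to 62/13. Shifting weight toward the row that does better against E would raise this floor (the equalizing mix achieves 75/13 against both E and W), so the proposed strategy is not optimal.

No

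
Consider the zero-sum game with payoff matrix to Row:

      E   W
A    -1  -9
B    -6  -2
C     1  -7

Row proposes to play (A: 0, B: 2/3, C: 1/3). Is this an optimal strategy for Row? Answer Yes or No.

Yes

Against E this mix gives (2/3)·(-6) + (1/3)·1 = -11/3.
Against W this mix gives (2/3)·(-2) + (1/3)·(-7) = -11/3.
All of Column's active replies (E, W) yield -11/3, and no column does worse for Row. The mix makes Column indifferent and guarantees -11/3, so it is optimal.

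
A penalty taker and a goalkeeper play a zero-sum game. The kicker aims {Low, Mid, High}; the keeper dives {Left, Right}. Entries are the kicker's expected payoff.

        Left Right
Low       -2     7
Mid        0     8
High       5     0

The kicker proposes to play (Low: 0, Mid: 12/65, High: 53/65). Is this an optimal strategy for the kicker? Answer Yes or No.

No

Against Left this mix gives (12/65)·0 + (53/65)·5 = 53/13.
Against Right this mix gives (12/65)·8 + (53/65)·0 = 96/65.
The keeper will play Right, holding the kicker to 96/65. Shifting weight toward the row that does better against Right would raise this floor (the equalizing mix achieves 40/13 against both Right and Left), so the proposed strategy is not optimal.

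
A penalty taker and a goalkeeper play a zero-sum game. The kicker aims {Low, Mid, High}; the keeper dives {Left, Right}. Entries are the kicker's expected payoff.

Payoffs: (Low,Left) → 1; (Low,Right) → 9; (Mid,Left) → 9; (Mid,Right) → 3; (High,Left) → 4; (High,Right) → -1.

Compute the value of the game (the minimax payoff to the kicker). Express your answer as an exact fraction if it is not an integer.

39/7

Row minima: Low → 1, Mid → 3, High → -1; maximin = 3.
Column maxima: Left → 9, Right → 9; minimax = 9.
3 ≠ 9, so there is no saddle point; optimal play is mixed.
High is strictly dominated by Mid, so the kicker never plays it.
On the remaining 2×2 (Low, Mid vs Left, Right):
Let the kicker play Low with probability p. Expected payoff against Left: 1p + 9(1−p) = −8p + 9; against Right: 9p + 3(1−p) = 6p + 3.
Setting these equal: −8p + 9 = 6p + 3 ⇒ −14p = -6 ⇒ p = 3/7, and the value is (-8)·(3/7) + 9 = 39/7.
For the keeper: with q = P(Left), equating Low's and Mid's payoffs gives −8q + 9 = 6q + 3 ⇒ q = 3/7.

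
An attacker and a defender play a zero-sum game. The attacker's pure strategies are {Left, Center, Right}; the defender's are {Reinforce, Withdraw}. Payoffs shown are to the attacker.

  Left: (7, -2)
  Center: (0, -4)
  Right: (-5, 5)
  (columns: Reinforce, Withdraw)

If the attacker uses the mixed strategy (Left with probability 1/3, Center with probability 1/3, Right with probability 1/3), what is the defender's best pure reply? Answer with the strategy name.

If the defender plays Reinforce, the attacker's expected payoff is (1/3)·7 + (1/3)·0 + (1/3)·(-5) = 2/3.
If the defender plays Withdraw, the attacker's expected payoff is (1/3)·(-2) + (1/3)·(-4) + (1/3)·5 = -1/3.
The defender minimizes the attacker's payoff; the smallest is -1/3, so the best response is Withdraw.

Withdraw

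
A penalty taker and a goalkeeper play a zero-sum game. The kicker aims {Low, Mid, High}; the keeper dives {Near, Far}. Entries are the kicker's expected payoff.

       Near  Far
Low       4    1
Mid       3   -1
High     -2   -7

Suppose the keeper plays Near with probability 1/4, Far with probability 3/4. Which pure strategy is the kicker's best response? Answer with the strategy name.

Expected payoff of Low: (1/4)·4 + (3/4)·1 = 7/4.
Expected payoff of Mid: (1/4)·3 + (3/4)·(-1) = 0.
Expected payoff of High: (1/4)·(-2) + (3/4)·(-7) = -23/4.
The largest is 7/4, so the kicker's best response is Low.

Low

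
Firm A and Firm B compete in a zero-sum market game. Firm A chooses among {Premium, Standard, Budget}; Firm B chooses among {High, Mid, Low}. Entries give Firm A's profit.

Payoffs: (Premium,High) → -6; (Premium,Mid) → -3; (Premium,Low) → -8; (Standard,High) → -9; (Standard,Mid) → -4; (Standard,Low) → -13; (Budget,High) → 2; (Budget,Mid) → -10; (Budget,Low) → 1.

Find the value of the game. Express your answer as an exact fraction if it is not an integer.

-83/16

Row minima: Premium → -8, Standard → -13, Budget → -10; maximin = -8.
Column maxima: High → 2, Mid → -3, Low → 1; minimax = -3.
-8 ≠ -3, so there is no saddle point; optimal play is mixed.
Standard is strictly dominated by Premium, so Firm A never plays it.
High is strictly dominated by Low (it gives Firm A strictly more in every row), so Firm B never plays it.
On the remaining 2×2 (Premium, Budget vs Mid, Low):
Let Firm A play Premium with probability p. Expected payoff against Mid: (-3)p + (-10)(1−p) = 7p − 10; against Low: (-8)p + 1(1−p) = −9p + 1.
Setting these equal: 7p − 10 = −9p + 1 ⇒ 16p = 11 ⇒ p = 11/16, and the value is (7)·(11/16) − 10 = -83/16.
For Firm B: with q = P(Mid), equating Premium's and Budget's payoffs gives 5q − 8 = −11q + 1 ⇒ q = 9/16.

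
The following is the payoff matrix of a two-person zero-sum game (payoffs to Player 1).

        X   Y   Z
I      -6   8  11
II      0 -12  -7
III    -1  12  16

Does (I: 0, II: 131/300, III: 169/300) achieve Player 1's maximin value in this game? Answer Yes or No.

Against X this mix gives (131/300)·0 + (169/300)·(-1) = -169/300.
Against Y this mix gives (131/300)·(-12) + (169/300)·12 = 38/25.
Against Z this mix gives (131/300)·(-7) + (169/300)·16 = 1787/300.
Player 2 will play X, holding Player 1 to -169/300. Shifting weight toward the row that does better against X would raise this floor (the equalizing mix achieves -12/25 against both X and Y), so the proposed strategy is not optimal.

No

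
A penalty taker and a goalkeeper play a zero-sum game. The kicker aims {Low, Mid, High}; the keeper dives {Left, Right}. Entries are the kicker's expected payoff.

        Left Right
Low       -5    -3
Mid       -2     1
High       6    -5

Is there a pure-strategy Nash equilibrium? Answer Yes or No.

Row minima: Low → -5, Mid → -2, High → -5; maximin = -2.
Column maxima: Left → 6, Right → 1; minimax = 1.
-2 ≠ 1, so no pure-strategy equilibrium exists.

No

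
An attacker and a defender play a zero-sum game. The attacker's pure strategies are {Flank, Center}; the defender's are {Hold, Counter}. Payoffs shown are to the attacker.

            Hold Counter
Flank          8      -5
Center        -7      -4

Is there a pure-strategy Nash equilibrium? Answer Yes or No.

No

Row minima: Flank → -5, Center → -7; maximin = -5.
Column maxima: Hold → 8, Counter → -4; minimax = -4.
-5 ≠ -4, so no pure-strategy equilibrium exists.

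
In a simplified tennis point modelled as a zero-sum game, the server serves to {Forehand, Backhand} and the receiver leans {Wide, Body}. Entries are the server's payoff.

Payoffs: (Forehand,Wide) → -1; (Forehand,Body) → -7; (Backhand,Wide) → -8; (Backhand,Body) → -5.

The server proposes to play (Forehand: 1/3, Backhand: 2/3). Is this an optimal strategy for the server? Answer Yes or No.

Against Wide this mix gives (1/3)·(-1) + (2/3)·(-8) = -17/3.
Against Body this mix gives (1/3)·(-7) + (2/3)·(-5) = -17/3.
All of the receiver's active replies (Wide, Body) yield -17/3, and no column does worse for the server. The mix makes the receiver indifferent and guarantees -17/3, so it is optimal.

Yes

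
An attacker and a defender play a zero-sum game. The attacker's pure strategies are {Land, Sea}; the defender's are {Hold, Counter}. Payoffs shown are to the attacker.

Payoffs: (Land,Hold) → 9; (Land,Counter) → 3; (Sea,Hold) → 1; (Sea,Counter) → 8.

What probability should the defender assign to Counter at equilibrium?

8/13

Row minima: Land → 3, Sea → 1; maximin = 3.
Column maxima: Hold → 9, Counter → 8; minimax = 8.
3 ≠ 8, so there is no saddle point; optimal play is mixed.
Let the attacker play Land with probability p. Expected payoff against Hold: 9p + 1(1−p) = 8p + 1; against Counter: 3p + 8(1−p) = −5p + 8.
Setting these equal: 8p + 1 = −5p + 8 ⇒ 13p = 7 ⇒ p = 7/13, and the value is (8)·(7/13) + 1 = 69/13.
For the defender: with q = P(Hold), equating Land's and Sea's payoffs gives 6q + 3 = −7q + 8 ⇒ q = 5/13.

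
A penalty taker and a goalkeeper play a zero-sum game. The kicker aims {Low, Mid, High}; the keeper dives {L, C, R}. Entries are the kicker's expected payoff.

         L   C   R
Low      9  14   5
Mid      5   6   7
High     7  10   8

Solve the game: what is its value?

Row minima: Low → 5, Mid → 5, High → 7; maximin = 7.
Column maxima: L → 9, C → 14, R → 8; minimax = 8.
7 ≠ 8, so there is no saddle point; optimal play is mixed.
Mid is strictly dominated by High, so the kicker never plays it.
C is strictly dominated by L (it gives the kicker strictly more in every row), so the keeper never plays it.
On the remaining 2×2 (Low, High vs L, R):
Let the kicker play Low with probability p. Expected payoff against L: 9p + 7(1−p) = 2p + 7; against R: 5p + 8(1−p) = −3p + 8.
Setting these equal: 2p + 7 = −3p + 8 ⇒ 5p = 1 ⇒ p = 1/5, and the value is (2)·(1/5) + 7 = 37/5.
For the keeper: with q = P(L), equating Low's and High's payoffs gives 4q + 5 = −q + 8 ⇒ q = 3/5.

37/5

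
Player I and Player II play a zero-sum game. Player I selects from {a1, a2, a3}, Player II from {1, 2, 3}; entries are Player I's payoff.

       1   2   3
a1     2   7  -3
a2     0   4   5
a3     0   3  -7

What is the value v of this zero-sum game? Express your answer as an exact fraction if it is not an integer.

Row minima: a1 → -3, a2 → 0, a3 → -7; maximin = 0.
Column maxima: 1 → 2, 2 → 7, 3 → 5; minimax = 2.
0 ≠ 2, so there is no saddle point; optimal play is mixed.
a3 is strictly dominated by a1, so Player I never plays it.
2 is strictly dominated by 1 (it gives Player I strictly more in every row), so Player II never plays it.
On the remaining 2×2 (a1, a2 vs 1, 3):
Let Player I play a1 with probability p. Expected payoff against 1: 2p + 0(1−p) = 2p; against 3: (-3)p + 5(1−p) = −8p + 5.
Setting these equal: 2p = −8p + 5 ⇒ 10p = 5 ⇒ p = 1/2, and the value is (2)·(1/2) = 1.
For Player II: with q = P(1), equating a1's and a2's payoffs gives 5q − 3 = −5q + 5 ⇒ q = 4/5.

1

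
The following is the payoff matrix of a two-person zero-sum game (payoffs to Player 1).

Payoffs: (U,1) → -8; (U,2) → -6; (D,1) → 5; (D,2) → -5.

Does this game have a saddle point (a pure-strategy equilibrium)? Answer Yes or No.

Yes

Row minima: U → -8, D → -5; maximin = -5.
Column maxima: 1 → 5, 2 → -5; minimax = -5.
maximin = minimax = -5, so a saddle point exists.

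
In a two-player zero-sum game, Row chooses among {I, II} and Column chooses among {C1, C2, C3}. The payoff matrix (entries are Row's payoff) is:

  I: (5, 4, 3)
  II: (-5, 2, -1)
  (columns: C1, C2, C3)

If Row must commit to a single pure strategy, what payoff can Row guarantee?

3

Row minima: I → 3, II → -5.
The best of these is 3.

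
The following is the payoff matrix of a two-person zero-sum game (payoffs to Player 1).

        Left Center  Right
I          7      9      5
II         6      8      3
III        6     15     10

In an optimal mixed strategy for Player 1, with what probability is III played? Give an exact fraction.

1/3

Row minima: I → 5, II → 3, III → 6; maximin = 6.
Column maxima: Left → 7, Center → 15, Right → 10; minimax = 7.
6 ≠ 7, so there is no saddle point; optimal play is mixed.
II is strictly dominated by I, so Player 1 never plays it.
Center is strictly dominated by Left (it gives Player 1 strictly more in every row), so Player 2 never plays it.
On the remaining 2×2 (I, III vs Left, Right):
Let Player 1 play I with probability p. Expected payoff against Left: 7p + 6(1−p) = p + 6; against Right: 5p + 10(1−p) = −5p + 10.
Setting these equal: p + 6 = −5p + 10 ⇒ 6p = 4 ⇒ p = 2/3, and the value is (1)·(2/3) + 6 = 20/3.
For Player 2: with q = P(Left), equating I's and III's payoffs gives 2q + 5 = −4q + 10 ⇒ q = 5/6.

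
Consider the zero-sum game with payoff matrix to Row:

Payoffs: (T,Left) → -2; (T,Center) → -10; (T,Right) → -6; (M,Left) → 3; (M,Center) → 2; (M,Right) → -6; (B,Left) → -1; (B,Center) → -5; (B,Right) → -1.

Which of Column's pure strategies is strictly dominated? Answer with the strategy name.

Left

Center holds Row's payoff strictly below Left in every row: -10 < -2, 2 < 3, -5 < -1.
So Left is strictly dominated for Column.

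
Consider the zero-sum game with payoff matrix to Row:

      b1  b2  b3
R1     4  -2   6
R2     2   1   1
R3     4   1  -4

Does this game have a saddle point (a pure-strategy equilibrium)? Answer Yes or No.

Row minima: R1 → -2, R2 → 1, R3 → -4; maximin = 1.
Column maxima: b1 → 4, b2 → 1, b3 → 6; minimax = 1.
maximin = minimax = 1, so a saddle point exists.

Yes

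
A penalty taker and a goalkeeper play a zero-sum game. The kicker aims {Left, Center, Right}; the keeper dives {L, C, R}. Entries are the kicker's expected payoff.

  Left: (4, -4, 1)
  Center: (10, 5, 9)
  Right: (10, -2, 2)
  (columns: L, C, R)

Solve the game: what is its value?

Row minima: Left → -4, Center → 5, Right → -2; maximin = 5.
Column maxima: L → 10, C → 5, R → 9; minimax = 5.
Since maximin = minimax = 5, there is a saddle point and the value is 5.

5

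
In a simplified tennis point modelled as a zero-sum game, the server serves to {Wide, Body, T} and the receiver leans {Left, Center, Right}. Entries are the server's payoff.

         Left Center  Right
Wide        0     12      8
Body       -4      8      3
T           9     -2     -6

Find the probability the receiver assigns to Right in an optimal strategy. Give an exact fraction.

9/23

Row minima: Wide → 0, Body → -4, T → -6; maximin = 0.
Column maxima: Left → 9, Center → 12, Right → 8; minimax = 8.
0 ≠ 8, so there is no saddle point; optimal play is mixed.
Body is strictly dominated by Wide, so the server never plays it.
Center is strictly dominated by Right (it gives the server strictly more in every row), so the receiver never plays it.
On the remaining 2×2 (Wide, T vs Left, Right):
Let the server play Wide with probability p. Expected payoff against Left: 0p + 9(1−p) = −9p + 9; against Right: 8p + (-6)(1−p) = 14p − 6.
Setting these equal: −9p + 9 = 14p − 6 ⇒ −23p = -15 ⇒ p = 15/23, and the value is (-9)·(15/23) + 9 = 72/23.
For the receiver: with q = P(Left), equating Wide's and T's payoffs gives −8q + 8 = 15q − 6 ⇒ q = 14/23.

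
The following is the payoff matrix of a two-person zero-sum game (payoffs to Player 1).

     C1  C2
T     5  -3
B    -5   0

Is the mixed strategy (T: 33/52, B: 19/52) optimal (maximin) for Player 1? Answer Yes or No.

Against C1 this mix gives (33/52)·5 + (19/52)·(-5) = 35/26.
Against C2 this mix gives (33/52)·(-3) + (19/52)·0 = -99/52.
Player 2 will play C2, holding Player 1 to -99/52. Shifting weight toward the row that does better against C2 would raise this floor (the equalizing mix achieves -15/13 against both C2 and C1), so the proposed strategy is not optimal.

No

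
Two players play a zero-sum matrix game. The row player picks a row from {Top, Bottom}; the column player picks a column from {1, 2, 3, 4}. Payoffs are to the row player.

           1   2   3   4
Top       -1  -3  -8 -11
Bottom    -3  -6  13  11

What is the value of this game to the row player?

Row minima: Top → -11, Bottom → -6; maximin = -6.
Column maxima: 1 → -1, 2 → -3, 3 → 13, 4 → 11; minimax = -3.
-6 ≠ -3, so there is no saddle point; optimal play is mixed.
1 is strictly dominated by 2 (it gives the row player strictly more in every row), so the column player never plays it.
3 is strictly dominated by 4 (it gives the row player strictly more in every row), so the column player never plays it.
On the remaining 2×2 (Top, Bottom vs 2, 4):
Let the row player play Top with probability p. Expected payoff against 2: (-3)p + (-6)(1−p) = 3p − 6; against 4: (-11)p + 11(1−p) = −22p + 11.
Setting these equal: 3p − 6 = −22p + 11 ⇒ 25p = 17 ⇒ p = 17/25, and the value is (3)·(17/25) − 6 = -99/25.
For the column player: with q = P(2), equating Top's and Bottom's payoffs gives 8q − 11 = −17q + 11 ⇒ q = 22/25.

-99/25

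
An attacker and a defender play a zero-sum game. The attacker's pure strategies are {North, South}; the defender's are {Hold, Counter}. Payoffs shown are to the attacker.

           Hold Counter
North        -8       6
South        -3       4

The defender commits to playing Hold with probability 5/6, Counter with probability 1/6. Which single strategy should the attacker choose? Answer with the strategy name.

Expected payoff of North: (5/6)·(-8) + (1/6)·6 = -17/3.
Expected payoff of South: (5/6)·(-3) + (1/6)·4 = -11/6.
The largest is -11/6, so the attacker's best response is South.

South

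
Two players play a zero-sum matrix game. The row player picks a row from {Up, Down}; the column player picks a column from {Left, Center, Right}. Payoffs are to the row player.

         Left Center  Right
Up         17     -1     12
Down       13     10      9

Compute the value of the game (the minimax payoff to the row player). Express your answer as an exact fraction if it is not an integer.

129/14

Row minima: Up → -1, Down → 9; maximin = 9.
Column maxima: Left → 17, Center → 10, Right → 12; minimax = 10.
9 ≠ 10, so there is no saddle point; optimal play is mixed.
Left is strictly dominated by Center (it gives the row player strictly more in every row), so the column player never plays it.
On the remaining 2×2 (Up, Down vs Center, Right):
Let the row player play Up with probability p. Expected payoff against Center: (-1)p + 10(1−p) = −11p + 10; against Right: 12p + 9(1−p) = 3p + 9.
Setting these equal: −11p + 10 = 3p + 9 ⇒ −14p = -1 ⇒ p = 1/14, and the value is (-11)·(1/14) + 10 = 129/14.
For the column player: with q = P(Center), equating Up's and Down's payoffs gives −13q + 12 = q + 9 ⇒ q = 3/14.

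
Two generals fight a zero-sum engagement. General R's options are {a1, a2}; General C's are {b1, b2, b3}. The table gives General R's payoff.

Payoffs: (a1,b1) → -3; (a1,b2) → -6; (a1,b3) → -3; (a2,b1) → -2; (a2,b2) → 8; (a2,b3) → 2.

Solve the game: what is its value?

-2

Row minima: a1 → -6, a2 → -2; maximin = -2.
Column maxima: b1 → -2, b2 → 8, b3 → 2; minimax = -2.
Since maximin = minimax = -2, there is a saddle point and the value is -2.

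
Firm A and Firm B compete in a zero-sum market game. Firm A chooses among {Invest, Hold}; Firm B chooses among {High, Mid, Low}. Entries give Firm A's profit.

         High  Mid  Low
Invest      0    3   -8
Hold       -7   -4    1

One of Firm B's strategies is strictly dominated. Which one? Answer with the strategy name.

High holds Firm A's payoff strictly below Mid in every row: 0 < 3, -7 < -4.
So Mid is strictly dominated for Firm B.

Mid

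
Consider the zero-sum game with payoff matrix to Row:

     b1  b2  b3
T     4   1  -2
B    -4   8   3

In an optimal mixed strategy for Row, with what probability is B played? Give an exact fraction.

6/13

Row minima: T → -2, B → -4; maximin = -2.
Column maxima: b1 → 4, b2 → 8, b3 → 3; minimax = 3.
-2 ≠ 3, so there is no saddle point; optimal play is mixed.
b2 is strictly dominated by b3 (it gives Row strictly more in every row), so Column never plays it.
On the remaining 2×2 (T, B vs b1, b3):
Let Row play T with probability p. Expected payoff against b1: 4p + (-4)(1−p) = 8p − 4; against b3: (-2)p + 3(1−p) = −5p + 3.
Setting these equal: 8p − 4 = −5p + 3 ⇒ 13p = 7 ⇒ p = 7/13, and the value is (8)·(7/13) − 4 = 4/13.
For Column: with q = P(b1), equating T's and B's payoffs gives 6q − 2 = −7q + 3 ⇒ q = 5/13.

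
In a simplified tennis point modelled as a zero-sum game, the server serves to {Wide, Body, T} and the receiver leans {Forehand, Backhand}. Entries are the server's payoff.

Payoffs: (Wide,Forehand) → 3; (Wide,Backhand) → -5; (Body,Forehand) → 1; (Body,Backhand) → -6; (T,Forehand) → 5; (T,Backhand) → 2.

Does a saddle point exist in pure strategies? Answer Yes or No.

Row minima: Wide → -5, Body → -6, T → 2; maximin = 2.
Column maxima: Forehand → 5, Backhand → 2; minimax = 2.
maximin = minimax = 2, so a saddle point exists.

Yes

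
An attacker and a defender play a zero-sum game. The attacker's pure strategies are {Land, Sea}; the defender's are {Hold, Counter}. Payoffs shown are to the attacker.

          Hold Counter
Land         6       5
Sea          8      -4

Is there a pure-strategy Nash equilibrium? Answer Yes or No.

Row minima: Land → 5, Sea → -4; maximin = 5.
Column maxima: Hold → 8, Counter → 5; minimax = 5.
maximin = minimax = 5, so a saddle point exists.

Yes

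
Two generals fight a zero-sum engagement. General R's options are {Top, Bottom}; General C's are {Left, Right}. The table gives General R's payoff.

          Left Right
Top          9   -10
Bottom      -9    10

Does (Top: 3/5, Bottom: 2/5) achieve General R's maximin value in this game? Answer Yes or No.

Against Left this mix gives (3/5)·9 + (2/5)·(-9) = 9/5.
Against Right this mix gives (3/5)·(-10) + (2/5)·10 = -2.
General C will play Right, holding General R to -2. Shifting weight toward the row that does better against Right would raise this floor (the equalizing mix achieves 0 against both Right and Left), so the proposed strategy is not optimal.

No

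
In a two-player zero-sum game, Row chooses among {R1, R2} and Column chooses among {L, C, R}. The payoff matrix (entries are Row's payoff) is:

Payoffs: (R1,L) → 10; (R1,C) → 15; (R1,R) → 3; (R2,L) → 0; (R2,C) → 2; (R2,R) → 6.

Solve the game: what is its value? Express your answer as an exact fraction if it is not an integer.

60/13

Row minima: R1 → 3, R2 → 0; maximin = 3.
Column maxima: L → 10, C → 15, R → 6; minimax = 6.
3 ≠ 6, so there is no saddle point; optimal play is mixed.
C is strictly dominated by L (it gives Row strictly more in every row), so Column never plays it.
On the remaining 2×2 (R1, R2 vs L, R):
Let Row play R1 with probability p. Expected payoff against L: 10p + 0(1−p) = 10p; against R: 3p + 6(1−p) = −3p + 6.
Setting these equal: 10p = −3p + 6 ⇒ 13p = 6 ⇒ p = 6/13, and the value is (10)·(6/13) = 60/13.
For Column: with q = P(L), equating R1's and R2's payoffs gives 7q + 3 = −6q + 6 ⇒ q = 3/13.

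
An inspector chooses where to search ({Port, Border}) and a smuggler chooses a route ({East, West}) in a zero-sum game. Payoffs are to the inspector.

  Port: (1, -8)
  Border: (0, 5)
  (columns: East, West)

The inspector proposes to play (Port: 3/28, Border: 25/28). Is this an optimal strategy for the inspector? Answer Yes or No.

No

Against East this mix gives (3/28)·1 + (25/28)·0 = 3/28.
Against West this mix gives (3/28)·(-8) + (25/28)·5 = 101/28.
The smuggler will play East, holding the inspector to 3/28. Shifting weight toward the row that does better against East would raise this floor (the equalizing mix achieves 5/14 against both East and West), so the proposed strategy is not optimal.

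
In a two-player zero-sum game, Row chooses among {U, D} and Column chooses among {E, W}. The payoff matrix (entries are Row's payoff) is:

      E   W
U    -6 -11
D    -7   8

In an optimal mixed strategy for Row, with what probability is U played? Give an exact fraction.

Row minima: U → -11, D → -7; maximin = -7.
Column maxima: E → -6, W → 8; minimax = -6.
-7 ≠ -6, so there is no saddle point; optimal play is mixed.
Let Row play U with probability p. Expected payoff against E: (-6)p + (-7)(1−p) = p − 7; against W: (-11)p + 8(1−p) = −19p + 8.
Setting these equal: p − 7 = −19p + 8 ⇒ 20p = 15 ⇒ p = 3/4, and the value is (1)·(3/4) − 7 = -25/4.
For Column: with q = P(E), equating U's and D's payoffs gives 5q − 11 = −15q + 8 ⇒ q = 19/20.

3/4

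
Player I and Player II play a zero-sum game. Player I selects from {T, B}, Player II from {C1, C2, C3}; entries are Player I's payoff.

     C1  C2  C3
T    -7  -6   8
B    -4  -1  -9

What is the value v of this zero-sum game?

-19/4

Row minima: T → -7, B → -9; maximin = -7.
Column maxima: C1 → -4, C2 → -1, C3 → 8; minimax = -4.
-7 ≠ -4, so there is no saddle point; optimal play is mixed.
C2 is strictly dominated by C1 (it gives Player I strictly more in every row), so Player II never plays it.
On the remaining 2×2 (T, B vs C1, C3):
Let Player I play T with probability p. Expected payoff against C1: (-7)p + (-4)(1−p) = −3p − 4; against C3: 8p + (-9)(1−p) = 17p − 9.
Setting these equal: −3p − 4 = 17p − 9 ⇒ −20p = -5 ⇒ p = 1/4, and the value is (-3)·(1/4) − 4 = -19/4.
For Player II: with q = P(C1), equating T's and B's payoffs gives −15q + 8 = 5q − 9 ⇒ q = 17/20.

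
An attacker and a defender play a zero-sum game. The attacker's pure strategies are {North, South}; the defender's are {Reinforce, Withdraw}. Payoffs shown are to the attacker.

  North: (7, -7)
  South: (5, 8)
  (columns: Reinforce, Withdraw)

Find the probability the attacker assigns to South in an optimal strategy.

Row minima: North → -7, South → 5; maximin = 5.
Column maxima: Reinforce → 7, Withdraw → 8; minimax = 7.
5 ≠ 7, so there is no saddle point; optimal play is mixed.
Let the attacker play North with probability p. Expected payoff against Reinforce: 7p + 5(1−p) = 2p + 5; against Withdraw: (-7)p + 8(1−p) = −15p + 8.
Setting these equal: 2p + 5 = −15p + 8 ⇒ 17p = 3 ⇒ p = 3/17, and the value is (2)·(3/17) + 5 = 91/17.
For the defender: with q = P(Reinforce), equating North's and South's payoffs gives 14q − 7 = −3q + 8 ⇒ q = 15/17.

14/17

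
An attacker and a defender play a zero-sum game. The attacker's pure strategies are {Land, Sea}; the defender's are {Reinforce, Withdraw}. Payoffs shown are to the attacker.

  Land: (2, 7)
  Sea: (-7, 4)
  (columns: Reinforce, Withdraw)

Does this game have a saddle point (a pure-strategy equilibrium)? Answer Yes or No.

Yes

Row minima: Land → 2, Sea → -7; maximin = 2.
Column maxima: Reinforce → 2, Withdraw → 7; minimax = 2.
maximin = minimax = 2, so a saddle point exists.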